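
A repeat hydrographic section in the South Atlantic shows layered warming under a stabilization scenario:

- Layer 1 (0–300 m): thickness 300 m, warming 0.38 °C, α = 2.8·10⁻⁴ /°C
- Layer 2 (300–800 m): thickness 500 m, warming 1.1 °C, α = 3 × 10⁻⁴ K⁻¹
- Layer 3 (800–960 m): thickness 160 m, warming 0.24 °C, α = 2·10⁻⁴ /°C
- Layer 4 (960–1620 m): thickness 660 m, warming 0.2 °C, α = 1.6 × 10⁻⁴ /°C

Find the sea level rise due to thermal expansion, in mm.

0–300 m: 300 × 0.38 × 2.8×10⁻⁴ = 0.03192 m
Layer 2: 1.1 × 3×10⁻⁴ × 500 = 0.16500 m
2×10⁻⁴ × 0.24 × 160 = 0.00768 m
660 × 0.2 × 1.6×10⁻⁴ = 0.02112 m
Δh = 0.03192 + 0.16500 + 0.00768 + 0.02112 = 0.22572 m ≈ 226 mm

about 226 mm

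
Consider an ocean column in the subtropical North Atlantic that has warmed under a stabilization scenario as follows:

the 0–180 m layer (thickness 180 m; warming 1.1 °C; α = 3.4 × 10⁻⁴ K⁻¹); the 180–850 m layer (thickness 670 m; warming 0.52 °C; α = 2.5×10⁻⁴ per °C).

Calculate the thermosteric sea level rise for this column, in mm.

0–180 m: 1.1 × 180 × 3.4×10⁻⁴ = 0.06732 m
0.52 × 2.5×10⁻⁴ × 670 = 0.08710 m
Δh = 0.06732 + 0.08710 = 0.15442 m ≈ 154 mm

Δh ≈ 154 mm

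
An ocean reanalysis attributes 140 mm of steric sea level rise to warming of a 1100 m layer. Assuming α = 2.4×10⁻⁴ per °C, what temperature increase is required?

ΔT ≈ 0.53 °C

ΔT = Δh/(αH) = 0.14 / (2.4×10⁻⁴ × 1100) ≈ 0.5303 °C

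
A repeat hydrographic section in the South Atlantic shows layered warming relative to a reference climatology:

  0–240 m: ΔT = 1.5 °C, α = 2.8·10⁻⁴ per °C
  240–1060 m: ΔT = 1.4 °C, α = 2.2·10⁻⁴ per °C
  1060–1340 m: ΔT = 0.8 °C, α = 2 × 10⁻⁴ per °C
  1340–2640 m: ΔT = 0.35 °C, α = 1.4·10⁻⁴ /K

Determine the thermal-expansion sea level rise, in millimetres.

0–240 m: 1.5 × 2.8×10⁻⁴ × 240 = 0.10080 m
240–1060 m: 1.4 × 820 × 2.2×10⁻⁴ = 0.25256 m
280 × 2×10⁻⁴ × 0.8 = 0.04480 m
0.35 × 1.4×10⁻⁴ × 1300 = 0.06370 m
Δh = 0.10080 + 0.25256 + 0.04480 + 0.06370 = 0.46186 m

460 mm of thermosteric rise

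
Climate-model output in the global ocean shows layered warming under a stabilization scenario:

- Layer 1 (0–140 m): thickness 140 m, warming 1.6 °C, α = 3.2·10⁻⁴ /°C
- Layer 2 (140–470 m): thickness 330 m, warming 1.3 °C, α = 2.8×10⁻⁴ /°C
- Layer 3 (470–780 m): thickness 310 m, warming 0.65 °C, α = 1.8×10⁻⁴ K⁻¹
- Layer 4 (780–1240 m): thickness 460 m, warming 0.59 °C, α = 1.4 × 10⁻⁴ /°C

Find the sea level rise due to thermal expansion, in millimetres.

266 mm

0–140 m: 140 × 3.2×10⁻⁴ × 1.6 = 0.07168 m
Layer 2: 330 × 2.8×10⁻⁴ × 1.3 = 0.12012 m
470–780 m: 0.65 × 310 × 1.8×10⁻⁴ = 0.03627 m
1.4×10⁻⁴ × 460 × 0.59 = 0.037996 m
Δh = 0.07168 + 0.12012 + 0.03627 + 0.037996 = 0.266066 m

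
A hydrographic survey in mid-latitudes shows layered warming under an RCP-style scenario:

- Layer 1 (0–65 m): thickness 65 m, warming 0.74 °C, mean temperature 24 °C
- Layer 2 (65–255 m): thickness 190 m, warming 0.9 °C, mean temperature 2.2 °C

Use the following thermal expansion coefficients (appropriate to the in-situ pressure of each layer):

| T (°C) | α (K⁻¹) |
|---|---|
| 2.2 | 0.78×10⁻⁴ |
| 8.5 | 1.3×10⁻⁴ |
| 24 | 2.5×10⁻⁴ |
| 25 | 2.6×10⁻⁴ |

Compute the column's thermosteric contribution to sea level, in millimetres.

Layer 1 at 24 °C → α = 2.5×10⁻⁴ K⁻¹
Layer 2 at 2.2 °C → α = 0.78×10⁻⁴ K⁻¹
0.74 × 65 × 2.5×10⁻⁴ = 0.012025 m
190 × 0.9 × 0.78×10⁻⁴ = 0.013338 m
Δh = 0.012025 + 0.013338 = 0.025363 m

Δh ≈ 25.4 mm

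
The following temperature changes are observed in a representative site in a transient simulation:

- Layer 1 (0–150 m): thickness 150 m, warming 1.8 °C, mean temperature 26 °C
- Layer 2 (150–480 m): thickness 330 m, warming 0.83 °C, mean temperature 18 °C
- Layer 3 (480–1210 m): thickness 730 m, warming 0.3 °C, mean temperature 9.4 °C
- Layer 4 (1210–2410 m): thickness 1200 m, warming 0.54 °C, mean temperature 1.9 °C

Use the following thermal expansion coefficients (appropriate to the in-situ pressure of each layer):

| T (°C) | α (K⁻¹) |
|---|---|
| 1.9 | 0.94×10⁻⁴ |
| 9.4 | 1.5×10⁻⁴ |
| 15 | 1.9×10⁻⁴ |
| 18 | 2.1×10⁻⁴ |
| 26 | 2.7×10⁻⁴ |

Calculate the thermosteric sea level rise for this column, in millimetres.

224 mm of thermosteric rise

Layer 1 at 26 °C → α = 2.7×10⁻⁴ K⁻¹
Layer 2 at 18 °C → α = 2.1×10⁻⁴ K⁻¹
Layer 3 at 9.4 °C → α = 1.5×10⁻⁴ K⁻¹
Layer 4 at 1.9 °C → α = 0.94×10⁻⁴ K⁻¹
Layer 1: 150 × 2.7×10⁻⁴ × 1.8 = 0.07290 m
Layer 2: 2.1×10⁻⁴ × 0.83 × 330 = 0.057519 m
480–1210 m: 0.3 × 730 × 1.5×10⁻⁴ = 0.03285 m
1200 × 0.54 × 0.94×10⁻⁴ = 0.060912 m
Δh = 0.07290 + 0.057519 + 0.03285 + 0.060912 = 0.224181 m ≈ 224 mm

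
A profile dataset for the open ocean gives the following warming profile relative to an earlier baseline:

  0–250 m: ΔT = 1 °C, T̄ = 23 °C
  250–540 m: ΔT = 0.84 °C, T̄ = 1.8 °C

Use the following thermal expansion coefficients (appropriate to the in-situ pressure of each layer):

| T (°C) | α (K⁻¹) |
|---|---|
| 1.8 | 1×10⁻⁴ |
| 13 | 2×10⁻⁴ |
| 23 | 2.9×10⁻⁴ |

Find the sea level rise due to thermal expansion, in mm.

97 mm of thermosteric rise

Layer 1 at 23 °C → α = 2.9×10⁻⁴ K⁻¹
Layer 2 at 1.8 °C → α = 1×10⁻⁴ K⁻¹
1 × 250 × 2.9×10⁻⁴ = 0.07250 m
0.84 × 290 × 1×10⁻⁴ = 0.02436 m
Δh = 0.07250 + 0.02436 = 0.09686 m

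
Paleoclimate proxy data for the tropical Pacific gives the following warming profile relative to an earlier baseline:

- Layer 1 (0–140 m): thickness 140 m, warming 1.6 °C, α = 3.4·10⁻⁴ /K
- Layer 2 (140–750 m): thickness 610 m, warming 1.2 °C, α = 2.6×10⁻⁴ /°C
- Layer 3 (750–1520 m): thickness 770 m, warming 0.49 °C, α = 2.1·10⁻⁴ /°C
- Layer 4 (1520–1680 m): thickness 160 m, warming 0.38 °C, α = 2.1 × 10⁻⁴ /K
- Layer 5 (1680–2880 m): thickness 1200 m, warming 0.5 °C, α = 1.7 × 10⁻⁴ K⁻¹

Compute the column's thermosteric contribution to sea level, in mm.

about 460 mm

0–140 m: 3.4×10⁻⁴ × 1.6 × 140 = 0.07616 m
Layer 2: 2.6×10⁻⁴ × 610 × 1.2 = 0.19032 m
Layer 3: 0.49 × 2.1×10⁻⁴ × 770 = 0.079233 m
Layer 4: 160 × 2.1×10⁻⁴ × 0.38 = 0.012768 m
Layer 5: 1.7×10⁻⁴ × 0.5 × 1200 = 0.10200 m
Δh = 0.07616 + 0.19032 + 0.079233 + 0.012768 + 0.10200 = 0.460481 m ≈ 460 mm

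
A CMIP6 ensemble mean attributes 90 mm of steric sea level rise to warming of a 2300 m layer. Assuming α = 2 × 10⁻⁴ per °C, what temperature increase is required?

ΔT = Δh/(αH) = 0.09 / (2×10⁻⁴ × 2300) ≈ 0.1957 °C

0.20 °C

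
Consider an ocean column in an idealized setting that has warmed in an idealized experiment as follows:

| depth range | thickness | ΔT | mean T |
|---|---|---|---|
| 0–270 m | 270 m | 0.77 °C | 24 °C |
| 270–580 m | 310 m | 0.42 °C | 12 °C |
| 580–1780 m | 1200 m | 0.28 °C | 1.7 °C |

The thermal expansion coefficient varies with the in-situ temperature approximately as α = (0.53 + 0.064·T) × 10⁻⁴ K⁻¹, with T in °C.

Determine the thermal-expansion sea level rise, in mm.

81.3 mm of thermosteric rise

Layer 1: α = (0.53 + 0.064×24)×10⁻⁴ = 2.066×10⁻⁴ K⁻¹
Layer 2: α = (0.53 + 0.064×12)×10⁻⁴ = 1.298×10⁻⁴ K⁻¹
Layer 3: α = (0.53 + 0.064×1.7)×10⁻⁴ = 0.6388×10⁻⁴ K⁻¹
0.77 × 270 × 2.066×10⁻⁴ = 0.04295214 m
270–580 m: 310 × 1.298×10⁻⁴ × 0.42 = 0.01689996 m
0.28 × 1200 × 0.6388×10⁻⁴ = 0.02146368 m
Δh = 0.04295214 + 0.01689996 + 0.02146368 = 0.08131578 m ≈ 81.3 mm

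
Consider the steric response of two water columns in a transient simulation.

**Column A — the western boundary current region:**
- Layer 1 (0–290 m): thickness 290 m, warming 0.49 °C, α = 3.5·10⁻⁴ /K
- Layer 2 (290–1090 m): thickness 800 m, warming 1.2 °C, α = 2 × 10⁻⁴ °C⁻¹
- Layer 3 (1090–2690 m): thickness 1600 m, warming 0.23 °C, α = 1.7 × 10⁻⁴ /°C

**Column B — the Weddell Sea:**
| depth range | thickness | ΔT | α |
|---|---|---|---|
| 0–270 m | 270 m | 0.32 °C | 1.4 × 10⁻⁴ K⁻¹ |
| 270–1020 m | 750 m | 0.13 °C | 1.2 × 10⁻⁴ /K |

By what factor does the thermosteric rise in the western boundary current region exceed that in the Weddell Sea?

a factor of 13

A 0–290 m: 3.5×10⁻⁴ × 0.49 × 290 = 0.049735 m
A Layer 2: 800 × 2×10⁻⁴ × 1.2 = 0.19200 m
A Layer 3: 1.7×10⁻⁴ × 0.23 × 1600 = 0.06256 m
A total: 0.304295 m
B 0.32 × 270 × 1.4×10⁻⁴ = 0.012096 m
B 1.2×10⁻⁴ × 750 × 0.13 = 0.01170 m
B total: 0.023796 m
Ratio: 0.304295 / 0.023796 ≈ 12.79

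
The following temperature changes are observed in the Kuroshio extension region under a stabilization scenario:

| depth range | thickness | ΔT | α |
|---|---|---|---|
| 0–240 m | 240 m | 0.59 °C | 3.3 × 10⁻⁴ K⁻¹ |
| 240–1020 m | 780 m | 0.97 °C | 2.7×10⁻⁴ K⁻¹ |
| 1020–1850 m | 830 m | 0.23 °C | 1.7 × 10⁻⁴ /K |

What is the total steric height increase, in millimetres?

0–240 m: 0.59 × 240 × 3.3×10⁻⁴ = 0.046728 m
240–1020 m: 0.97 × 2.7×10⁻⁴ × 780 = 0.204282 m
830 × 1.7×10⁻⁴ × 0.23 = 0.032453 m
Δh = 0.046728 + 0.204282 + 0.032453 = 0.283463 m

Δh = 283 mm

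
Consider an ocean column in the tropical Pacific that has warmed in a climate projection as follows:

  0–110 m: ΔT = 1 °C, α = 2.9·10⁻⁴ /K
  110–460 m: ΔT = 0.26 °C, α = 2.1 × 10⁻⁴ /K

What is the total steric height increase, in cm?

Layer 1: 2.9×10⁻⁴ × 1 × 110 = 0.03190 m
Layer 2: 350 × 2.1×10⁻⁴ × 0.26 = 0.01911 m
Δh = 0.03190 + 0.01911 = 0.05101 m

about 5.10 cm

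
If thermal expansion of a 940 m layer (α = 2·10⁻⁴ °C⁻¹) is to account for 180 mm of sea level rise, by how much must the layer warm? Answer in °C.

ΔT = Δh/(αH) = 0.18 / (2×10⁻⁴ × 940) ≈ 0.9574 °C

about 0.96 °C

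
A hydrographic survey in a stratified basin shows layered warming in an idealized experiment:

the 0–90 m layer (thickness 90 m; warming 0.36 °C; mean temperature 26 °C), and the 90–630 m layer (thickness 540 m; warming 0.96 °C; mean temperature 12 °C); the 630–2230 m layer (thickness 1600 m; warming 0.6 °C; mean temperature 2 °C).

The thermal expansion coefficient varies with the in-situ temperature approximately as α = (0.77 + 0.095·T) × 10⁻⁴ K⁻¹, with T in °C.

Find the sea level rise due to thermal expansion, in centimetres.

20.2 cm of thermosteric rise

Layer 1: α = (0.77 + 0.095×26)×10⁻⁴ = 3.24×10⁻⁴ K⁻¹
Layer 2: α = (0.77 + 0.095×12)×10⁻⁴ = 1.91×10⁻⁴ K⁻¹
Layer 3: α = (0.77 + 0.095×2)×10⁻⁴ = 0.96×10⁻⁴ K⁻¹
3.24×10⁻⁴ × 90 × 0.36 = 0.0104976 m
90–630 m: 0.96 × 540 × 1.91×10⁻⁴ = 0.0990144 m
630–2230 m: 0.6 × 1600 × 0.96×10⁻⁴ = 0.09216 m
Δh = 0.0104976 + 0.0990144 + 0.09216 = 0.201672 m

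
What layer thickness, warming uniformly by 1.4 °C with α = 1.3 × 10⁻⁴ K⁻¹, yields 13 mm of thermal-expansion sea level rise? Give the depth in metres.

71 m

H = Δh/(αΔT) = 0.013 / (1.3×10⁻⁴ × 1.4) ≈ 71.43 m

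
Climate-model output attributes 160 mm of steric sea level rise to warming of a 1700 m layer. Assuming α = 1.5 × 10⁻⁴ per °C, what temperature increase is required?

ΔT = Δh/(αH) = 0.16 / (1.5×10⁻⁴ × 1700) ≈ 0.6275 K

about 0.63 K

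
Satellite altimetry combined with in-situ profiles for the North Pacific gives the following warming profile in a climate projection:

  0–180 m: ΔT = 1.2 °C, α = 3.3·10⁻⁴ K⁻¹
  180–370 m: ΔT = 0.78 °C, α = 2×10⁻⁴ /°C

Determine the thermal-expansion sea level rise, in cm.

about 10.1 cm

0–180 m: 180 × 3.3×10⁻⁴ × 1.2 = 0.07128 m
Layer 2: 0.78 × 190 × 2×10⁻⁴ = 0.02964 m
Δh = 0.07128 + 0.02964 = 0.10092 m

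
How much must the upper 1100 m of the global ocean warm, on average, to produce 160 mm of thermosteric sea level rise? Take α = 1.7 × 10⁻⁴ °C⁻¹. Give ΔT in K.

ΔT = Δh/(αH) = 0.16 / (1.7×10⁻⁴ × 1100) ≈ 0.8556 K

0.86 K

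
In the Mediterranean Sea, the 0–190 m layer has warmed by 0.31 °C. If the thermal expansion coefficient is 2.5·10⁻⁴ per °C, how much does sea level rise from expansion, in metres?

Δh = αΔT·H = 2.5×10⁻⁴ × 0.31 × 190 = 0.014725 m

0.0147 m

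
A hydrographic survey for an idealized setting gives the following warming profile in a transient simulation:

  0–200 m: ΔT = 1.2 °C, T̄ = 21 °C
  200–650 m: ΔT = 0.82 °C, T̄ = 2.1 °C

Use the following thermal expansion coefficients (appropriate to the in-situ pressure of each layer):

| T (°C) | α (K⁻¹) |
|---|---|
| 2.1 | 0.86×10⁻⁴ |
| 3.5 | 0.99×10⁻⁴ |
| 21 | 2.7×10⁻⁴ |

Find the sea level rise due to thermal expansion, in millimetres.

Layer 1 at 21 °C → α = 2.7×10⁻⁴ K⁻¹
Layer 2 at 2.1 °C → α = 0.86×10⁻⁴ K⁻¹
200 × 1.2 × 2.7×10⁻⁴ = 0.06480 m
200–650 m: 450 × 0.82 × 0.86×10⁻⁴ = 0.031734 m
Δh = 0.06480 + 0.031734 = 0.096534 m

Δh ≈ 96.5 mm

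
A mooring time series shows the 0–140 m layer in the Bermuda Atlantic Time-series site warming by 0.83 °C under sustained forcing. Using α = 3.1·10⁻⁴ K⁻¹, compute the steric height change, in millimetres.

36 mm of thermosteric rise

Δh = αΔT·H = 3.1×10⁻⁴ × 0.83 × 140 = 0.036022 m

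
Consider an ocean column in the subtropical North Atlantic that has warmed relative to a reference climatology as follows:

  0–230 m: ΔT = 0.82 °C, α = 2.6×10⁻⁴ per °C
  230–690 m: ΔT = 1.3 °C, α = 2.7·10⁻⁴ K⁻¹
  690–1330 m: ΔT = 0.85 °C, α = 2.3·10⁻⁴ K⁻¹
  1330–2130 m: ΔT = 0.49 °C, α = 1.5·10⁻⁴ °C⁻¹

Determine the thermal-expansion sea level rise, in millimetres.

394 mm of thermosteric rise

230 × 0.82 × 2.6×10⁻⁴ = 0.049036 m
1.3 × 460 × 2.7×10⁻⁴ = 0.16146 m
Layer 3: 640 × 0.85 × 2.3×10⁻⁴ = 0.12512 m
Layer 4: 800 × 0.49 × 1.5×10⁻⁴ = 0.05880 m
Δh = 0.049036 + 0.16146 + 0.12512 + 0.05880 = 0.394416 m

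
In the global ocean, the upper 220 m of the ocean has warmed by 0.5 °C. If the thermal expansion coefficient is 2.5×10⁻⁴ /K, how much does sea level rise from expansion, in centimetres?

Δh = αΔT·H = 2.5×10⁻⁴ × 0.5 × 220 = 0.02750 m

2.75 cm of thermosteric rise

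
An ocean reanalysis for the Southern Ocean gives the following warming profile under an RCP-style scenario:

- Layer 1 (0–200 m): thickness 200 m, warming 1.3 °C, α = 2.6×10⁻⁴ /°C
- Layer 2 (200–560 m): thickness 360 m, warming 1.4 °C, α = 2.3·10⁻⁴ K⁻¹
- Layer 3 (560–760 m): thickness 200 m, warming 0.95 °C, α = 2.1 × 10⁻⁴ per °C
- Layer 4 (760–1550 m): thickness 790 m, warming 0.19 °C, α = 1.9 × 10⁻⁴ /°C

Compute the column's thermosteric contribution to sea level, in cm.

0–200 m: 2.6×10⁻⁴ × 200 × 1.3 = 0.06760 m
2.3×10⁻⁴ × 1.4 × 360 = 0.11592 m
200 × 2.1×10⁻⁴ × 0.95 = 0.03990 m
790 × 1.9×10⁻⁴ × 0.19 = 0.028519 m
Δh = 0.06760 + 0.11592 + 0.03990 + 0.028519 = 0.251939 m

Δh = 25.2 cm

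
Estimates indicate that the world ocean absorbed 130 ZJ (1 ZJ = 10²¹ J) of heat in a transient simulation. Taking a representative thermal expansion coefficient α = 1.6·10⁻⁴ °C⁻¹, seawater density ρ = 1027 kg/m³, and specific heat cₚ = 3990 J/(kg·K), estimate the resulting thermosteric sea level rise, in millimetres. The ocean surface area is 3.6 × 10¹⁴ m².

14.1 mm

Per unit area: Q = 130×10²¹ / (3.6×10¹⁴) ≈ 3.611×10⁸ J/m²
Δh = αQ/(ρcₚ) = 1.6×10⁻⁴ × 3.611×10⁸ / (1027 × 3990) ≈ 0.01410 m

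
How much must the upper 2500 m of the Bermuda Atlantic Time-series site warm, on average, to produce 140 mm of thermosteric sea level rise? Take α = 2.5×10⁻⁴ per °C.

ΔT = Δh/(αH) = 0.14 / (2.5×10⁻⁴ × 2500) = 0.2240 K

0.224 K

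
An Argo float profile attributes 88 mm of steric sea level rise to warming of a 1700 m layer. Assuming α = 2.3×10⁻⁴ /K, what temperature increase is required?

about 0.225 K

ΔT = Δh/(αH) = 0.088 / (2.3×10⁻⁴ × 1700) ≈ 0.2251 K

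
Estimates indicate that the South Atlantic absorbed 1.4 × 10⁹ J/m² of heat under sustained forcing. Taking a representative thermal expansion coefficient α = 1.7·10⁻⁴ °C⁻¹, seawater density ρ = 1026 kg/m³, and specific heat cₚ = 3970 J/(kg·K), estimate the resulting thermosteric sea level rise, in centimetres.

Δh = αQ/(ρcₚ) = 1.7×10⁻⁴ × 1.4×10⁹ / (1026 × 3970) ≈ 0.05843 m

5.8 cm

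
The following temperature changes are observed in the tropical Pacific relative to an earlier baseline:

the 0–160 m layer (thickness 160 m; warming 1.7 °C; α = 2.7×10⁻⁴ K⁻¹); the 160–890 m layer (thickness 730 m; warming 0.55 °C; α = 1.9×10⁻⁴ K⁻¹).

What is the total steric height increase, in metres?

160 × 1.7 × 2.7×10⁻⁴ = 0.07344 m
Layer 2: 1.9×10⁻⁴ × 0.55 × 730 = 0.076285 m
Δh = 0.07344 + 0.076285 = 0.149725 m ≈ 0.150 m

about 0.150 m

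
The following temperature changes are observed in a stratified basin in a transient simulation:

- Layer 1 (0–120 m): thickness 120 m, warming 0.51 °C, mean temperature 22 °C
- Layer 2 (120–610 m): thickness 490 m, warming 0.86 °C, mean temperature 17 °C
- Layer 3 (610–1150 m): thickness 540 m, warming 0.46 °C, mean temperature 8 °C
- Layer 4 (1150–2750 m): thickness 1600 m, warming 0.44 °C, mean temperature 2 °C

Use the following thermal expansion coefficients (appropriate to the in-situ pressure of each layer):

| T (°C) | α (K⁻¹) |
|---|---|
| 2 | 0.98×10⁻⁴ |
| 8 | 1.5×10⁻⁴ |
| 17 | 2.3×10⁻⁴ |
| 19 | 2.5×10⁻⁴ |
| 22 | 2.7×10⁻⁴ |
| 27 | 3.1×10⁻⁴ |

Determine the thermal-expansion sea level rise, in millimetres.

Δh ≈ 220 mm

Layer 1 at 22 °C → α = 2.7×10⁻⁴ K⁻¹
Layer 2 at 17 °C → α = 2.3×10⁻⁴ K⁻¹
Layer 3 at 8 °C → α = 1.5×10⁻⁴ K⁻¹
Layer 4 at 2 °C → α = 0.98×10⁻⁴ K⁻¹
0–120 m: 120 × 0.51 × 2.7×10⁻⁴ = 0.016524 m
Layer 2: 2.3×10⁻⁴ × 490 × 0.86 = 0.096922 m
610–1150 m: 540 × 1.5×10⁻⁴ × 0.46 = 0.03726 m
1150–2750 m: 0.44 × 1600 × 0.98×10⁻⁴ = 0.068992 m
Δh = 0.016524 + 0.096922 + 0.03726 + 0.068992 = 0.219698 m ≈ 220 mm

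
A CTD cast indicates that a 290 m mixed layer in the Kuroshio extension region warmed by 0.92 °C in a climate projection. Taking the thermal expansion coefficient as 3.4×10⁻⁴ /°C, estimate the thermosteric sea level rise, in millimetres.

about 90.7 mm

Δh = αΔT·H = 3.4×10⁻⁴ × 0.92 × 290 = 0.090712 m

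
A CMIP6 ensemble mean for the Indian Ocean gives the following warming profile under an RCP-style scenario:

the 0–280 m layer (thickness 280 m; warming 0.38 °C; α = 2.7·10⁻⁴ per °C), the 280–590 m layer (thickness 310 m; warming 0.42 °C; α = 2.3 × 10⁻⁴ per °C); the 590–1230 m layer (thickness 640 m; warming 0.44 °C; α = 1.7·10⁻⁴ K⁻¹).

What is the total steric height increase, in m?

0.38 × 280 × 2.7×10⁻⁴ = 0.028728 m
280–590 m: 2.3×10⁻⁴ × 310 × 0.42 = 0.029946 m
0.44 × 640 × 1.7×10⁻⁴ = 0.047872 m
Δh = 0.028728 + 0.029946 + 0.047872 = 0.106546 m ≈ 0.107 m

about 0.107 m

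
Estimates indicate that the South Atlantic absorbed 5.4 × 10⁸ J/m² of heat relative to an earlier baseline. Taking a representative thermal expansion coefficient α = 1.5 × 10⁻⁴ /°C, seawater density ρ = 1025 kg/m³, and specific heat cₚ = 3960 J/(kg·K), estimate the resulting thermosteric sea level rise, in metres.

Δh = αQ/(ρcₚ) = 1.5×10⁻⁴ × 5.4×10⁸ / (1025 × 3960) ≈ 0.019956 m

Δh ≈ 0.020 m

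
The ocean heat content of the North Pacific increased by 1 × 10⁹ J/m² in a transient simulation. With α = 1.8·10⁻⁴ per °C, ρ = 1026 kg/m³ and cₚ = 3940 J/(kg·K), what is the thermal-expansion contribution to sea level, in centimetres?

Δh = αQ/(ρcₚ) = 1.8×10⁻⁴ × 1×10⁹ / (1026 × 3940) ≈ 0.044528 m

about 4.45 cm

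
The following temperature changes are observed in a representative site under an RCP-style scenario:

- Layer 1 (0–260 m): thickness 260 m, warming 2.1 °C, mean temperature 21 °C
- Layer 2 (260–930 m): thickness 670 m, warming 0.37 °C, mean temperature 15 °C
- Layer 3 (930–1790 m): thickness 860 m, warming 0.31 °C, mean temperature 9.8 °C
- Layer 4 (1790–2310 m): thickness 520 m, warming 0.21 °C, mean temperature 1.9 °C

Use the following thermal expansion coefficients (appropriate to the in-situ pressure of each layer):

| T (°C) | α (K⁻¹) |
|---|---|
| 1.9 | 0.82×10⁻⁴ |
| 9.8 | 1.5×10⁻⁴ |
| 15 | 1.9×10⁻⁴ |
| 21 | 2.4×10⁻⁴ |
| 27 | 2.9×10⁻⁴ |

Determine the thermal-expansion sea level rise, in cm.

22.7 cm

Layer 1 at 21 °C → α = 2.4×10⁻⁴ K⁻¹
Layer 2 at 15 °C → α = 1.9×10⁻⁴ K⁻¹
Layer 3 at 9.8 °C → α = 1.5×10⁻⁴ K⁻¹
Layer 4 at 1.9 °C → α = 0.82×10⁻⁴ K⁻¹
0–260 m: 2.1 × 260 × 2.4×10⁻⁴ = 0.13104 m
Layer 2: 0.37 × 1.9×10⁻⁴ × 670 = 0.047101 m
0.31 × 860 × 1.5×10⁻⁴ = 0.03999 m
0.82×10⁻⁴ × 0.21 × 520 = 0.0089544 m
Δh = 0.13104 + 0.047101 + 0.03999 + 0.0089544 = 0.2270854 m ≈ 22.7 cm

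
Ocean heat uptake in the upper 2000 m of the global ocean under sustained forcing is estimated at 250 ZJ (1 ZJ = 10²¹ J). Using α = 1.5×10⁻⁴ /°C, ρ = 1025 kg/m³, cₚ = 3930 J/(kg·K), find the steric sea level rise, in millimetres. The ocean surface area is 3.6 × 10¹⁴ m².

Per unit area: Q = 250×10²¹ / (3.6×10¹⁴) ≈ 6.944×10⁸ J/m²
Δh = αQ/(ρcₚ) = 1.5×10⁻⁴ × 6.944×10⁸ / (1025 × 3930) ≈ 0.025857 m

Δh = 25.9 mm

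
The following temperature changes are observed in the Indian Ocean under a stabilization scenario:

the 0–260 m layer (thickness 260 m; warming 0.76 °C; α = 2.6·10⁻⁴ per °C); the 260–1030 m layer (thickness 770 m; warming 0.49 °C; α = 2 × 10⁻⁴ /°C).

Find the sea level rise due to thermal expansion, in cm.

about 13 cm

0.76 × 2.6×10⁻⁴ × 260 = 0.051376 m
260–1030 m: 0.49 × 770 × 2×10⁻⁴ = 0.07546 m
Δh = 0.051376 + 0.07546 = 0.126836 m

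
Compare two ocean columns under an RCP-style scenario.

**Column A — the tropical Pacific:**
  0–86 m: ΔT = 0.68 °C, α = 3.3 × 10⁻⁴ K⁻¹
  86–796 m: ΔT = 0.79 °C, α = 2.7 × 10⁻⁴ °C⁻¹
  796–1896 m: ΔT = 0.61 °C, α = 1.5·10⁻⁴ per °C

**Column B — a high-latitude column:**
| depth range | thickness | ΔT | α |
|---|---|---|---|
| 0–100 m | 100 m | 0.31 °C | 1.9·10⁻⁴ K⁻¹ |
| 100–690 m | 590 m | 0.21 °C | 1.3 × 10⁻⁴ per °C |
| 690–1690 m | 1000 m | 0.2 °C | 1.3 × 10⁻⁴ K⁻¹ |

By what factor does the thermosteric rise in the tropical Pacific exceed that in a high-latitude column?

≈ 5.65×

A 0–86 m: 0.68 × 3.3×10⁻⁴ × 86 = 0.0192984 m
A Layer 2: 0.79 × 2.7×10⁻⁴ × 710 = 0.151443 m
A 0.61 × 1100 × 1.5×10⁻⁴ = 0.10065 m
A total: 0.2713914 m
B 1.9×10⁻⁴ × 0.31 × 100 = 0.00589 m
B 1.3×10⁻⁴ × 0.21 × 590 = 0.016107 m
B 690–1690 m: 0.2 × 1000 × 1.3×10⁻⁴ = 0.02600 m
B total: 0.047997 m
Ratio: 0.2713914 / 0.047997 ≈ 5.654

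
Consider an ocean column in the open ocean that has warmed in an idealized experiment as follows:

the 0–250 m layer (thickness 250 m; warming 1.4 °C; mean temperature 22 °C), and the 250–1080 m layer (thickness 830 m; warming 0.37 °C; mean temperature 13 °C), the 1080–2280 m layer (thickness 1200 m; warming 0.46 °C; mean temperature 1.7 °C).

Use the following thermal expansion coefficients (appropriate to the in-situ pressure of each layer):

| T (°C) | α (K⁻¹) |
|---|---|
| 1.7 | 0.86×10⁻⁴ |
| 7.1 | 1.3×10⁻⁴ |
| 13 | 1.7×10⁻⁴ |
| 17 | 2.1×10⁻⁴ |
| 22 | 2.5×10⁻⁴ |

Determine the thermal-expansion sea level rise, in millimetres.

Δh = 187 mm

Layer 1 at 22 °C → α = 2.5×10⁻⁴ K⁻¹
Layer 2 at 13 °C → α = 1.7×10⁻⁴ K⁻¹
Layer 3 at 1.7 °C → α = 0.86×10⁻⁴ K⁻¹
Layer 1: 1.4 × 250 × 2.5×10⁻⁴ = 0.08750 m
830 × 1.7×10⁻⁴ × 0.37 = 0.052207 m
0.86×10⁻⁴ × 1200 × 0.46 = 0.047472 m
Δh = 0.08750 + 0.052207 + 0.047472 = 0.187179 m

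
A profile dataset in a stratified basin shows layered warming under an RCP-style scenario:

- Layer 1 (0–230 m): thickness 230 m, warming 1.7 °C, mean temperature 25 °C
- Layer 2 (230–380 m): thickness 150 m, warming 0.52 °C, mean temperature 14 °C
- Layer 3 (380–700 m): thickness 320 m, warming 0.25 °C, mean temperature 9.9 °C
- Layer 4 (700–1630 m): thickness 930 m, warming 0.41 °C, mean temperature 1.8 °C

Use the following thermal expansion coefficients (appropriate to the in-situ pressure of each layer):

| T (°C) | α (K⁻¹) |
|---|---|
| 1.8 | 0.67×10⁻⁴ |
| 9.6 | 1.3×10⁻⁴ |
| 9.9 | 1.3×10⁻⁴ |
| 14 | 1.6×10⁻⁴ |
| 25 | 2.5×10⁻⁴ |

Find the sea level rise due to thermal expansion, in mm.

150 mm of thermosteric rise

Layer 1 at 25 °C → α = 2.5×10⁻⁴ K⁻¹
Layer 2 at 14 °C → α = 1.6×10⁻⁴ K⁻¹
Layer 3 at 9.9 °C → α = 1.3×10⁻⁴ K⁻¹
Layer 4 at 1.8 °C → α = 0.67×10⁻⁴ K⁻¹
Layer 1: 2.5×10⁻⁴ × 1.7 × 230 = 0.09775 m
150 × 0.52 × 1.6×10⁻⁴ = 0.01248 m
380–700 m: 1.3×10⁻⁴ × 320 × 0.25 = 0.01040 m
700–1630 m: 0.41 × 0.67×10⁻⁴ × 930 = 0.0255471 m
Δh = 0.09775 + 0.01248 + 0.01040 + 0.0255471 = 0.1461771 m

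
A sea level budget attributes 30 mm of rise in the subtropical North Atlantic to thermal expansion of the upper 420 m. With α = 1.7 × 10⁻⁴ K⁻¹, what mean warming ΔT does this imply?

ΔT = Δh/(αH) = 0.03 / (1.7×10⁻⁴ × 420) ≈ 0.4202 K

0.420 K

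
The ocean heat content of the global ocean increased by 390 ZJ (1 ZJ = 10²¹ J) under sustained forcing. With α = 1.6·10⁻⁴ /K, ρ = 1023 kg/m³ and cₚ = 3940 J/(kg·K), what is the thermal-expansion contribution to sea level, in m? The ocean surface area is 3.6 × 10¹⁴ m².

Δh ≈ 0.0430 m

Per unit area: Q = 390×10²¹ / (3.6×10¹⁴) ≈ 1.083×10⁹ J/m²
Δh = αQ/(ρcₚ) = 1.6×10⁻⁴ × 1.083×10⁹ / (1023 × 3940) ≈ 0.042991 m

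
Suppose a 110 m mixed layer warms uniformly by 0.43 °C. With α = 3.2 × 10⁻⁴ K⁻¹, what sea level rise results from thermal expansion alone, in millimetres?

15 mm of thermosteric rise

Δh = αΔT·H = 3.2×10⁻⁴ × 0.43 × 110 = 0.015136 m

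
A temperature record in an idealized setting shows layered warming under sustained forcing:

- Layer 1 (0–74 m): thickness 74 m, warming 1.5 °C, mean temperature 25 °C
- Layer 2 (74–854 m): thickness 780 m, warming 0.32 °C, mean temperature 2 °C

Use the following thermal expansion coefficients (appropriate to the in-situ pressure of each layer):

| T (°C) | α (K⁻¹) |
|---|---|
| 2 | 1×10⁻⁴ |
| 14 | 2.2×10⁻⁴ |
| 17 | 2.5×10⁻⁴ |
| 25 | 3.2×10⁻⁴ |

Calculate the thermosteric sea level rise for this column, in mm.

Layer 1 at 25 °C → α = 3.2×10⁻⁴ K⁻¹
Layer 2 at 2 °C → α = 1×10⁻⁴ K⁻¹
74 × 3.2×10⁻⁴ × 1.5 = 0.03552 m
Layer 2: 780 × 1×10⁻⁴ × 0.32 = 0.02496 m
Δh = 0.03552 + 0.02496 = 0.06048 m

about 60.5 mm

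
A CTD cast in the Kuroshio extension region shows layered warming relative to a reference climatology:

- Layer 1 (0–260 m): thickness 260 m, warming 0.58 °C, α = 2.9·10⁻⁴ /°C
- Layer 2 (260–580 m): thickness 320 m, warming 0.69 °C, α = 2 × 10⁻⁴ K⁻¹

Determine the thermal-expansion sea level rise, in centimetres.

Layer 1: 2.9×10⁻⁴ × 260 × 0.58 = 0.043732 m
320 × 2×10⁻⁴ × 0.69 = 0.04416 m
Δh = 0.043732 + 0.04416 = 0.087892 m ≈ 8.8 cm

about 8.8 cm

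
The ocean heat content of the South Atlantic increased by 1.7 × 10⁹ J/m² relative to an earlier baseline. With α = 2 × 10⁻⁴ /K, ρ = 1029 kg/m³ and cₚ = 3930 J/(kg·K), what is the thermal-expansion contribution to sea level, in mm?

Δh ≈ 84.1 mm

Δh = αQ/(ρcₚ) = 2×10⁻⁴ × 1.7×10⁹ / (1029 × 3930) ≈ 0.084076 m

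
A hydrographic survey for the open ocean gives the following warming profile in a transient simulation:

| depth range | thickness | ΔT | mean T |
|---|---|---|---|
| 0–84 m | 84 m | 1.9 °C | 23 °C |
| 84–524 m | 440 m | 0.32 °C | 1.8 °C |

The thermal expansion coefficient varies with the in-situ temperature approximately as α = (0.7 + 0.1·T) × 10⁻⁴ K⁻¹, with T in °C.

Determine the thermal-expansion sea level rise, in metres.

Layer 1: α = (0.7 + 0.1×23)×10⁻⁴ = 3×10⁻⁴ K⁻¹
Layer 2: α = (0.7 + 0.1×1.8)×10⁻⁴ = 0.88×10⁻⁴ K⁻¹
84 × 3×10⁻⁴ × 1.9 = 0.04788 m
Layer 2: 0.32 × 440 × 0.88×10⁻⁴ = 0.0123904 m
Δh = 0.04788 + 0.0123904 = 0.0602704 m

about 0.0603 m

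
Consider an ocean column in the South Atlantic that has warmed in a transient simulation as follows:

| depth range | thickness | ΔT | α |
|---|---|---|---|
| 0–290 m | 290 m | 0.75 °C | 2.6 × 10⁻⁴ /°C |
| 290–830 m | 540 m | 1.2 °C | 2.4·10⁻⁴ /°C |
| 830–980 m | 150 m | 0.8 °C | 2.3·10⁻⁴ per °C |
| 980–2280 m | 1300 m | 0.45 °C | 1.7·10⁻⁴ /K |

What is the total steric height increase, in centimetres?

Layer 1: 2.6×10⁻⁴ × 0.75 × 290 = 0.05655 m
290–830 m: 540 × 1.2 × 2.4×10⁻⁴ = 0.15552 m
Layer 3: 2.3×10⁻⁴ × 0.8 × 150 = 0.02760 m
Layer 4: 0.45 × 1.7×10⁻⁴ × 1300 = 0.09945 m
Δh = 0.05655 + 0.15552 + 0.02760 + 0.09945 = 0.33912 m ≈ 34 cm

Δh ≈ 34 cm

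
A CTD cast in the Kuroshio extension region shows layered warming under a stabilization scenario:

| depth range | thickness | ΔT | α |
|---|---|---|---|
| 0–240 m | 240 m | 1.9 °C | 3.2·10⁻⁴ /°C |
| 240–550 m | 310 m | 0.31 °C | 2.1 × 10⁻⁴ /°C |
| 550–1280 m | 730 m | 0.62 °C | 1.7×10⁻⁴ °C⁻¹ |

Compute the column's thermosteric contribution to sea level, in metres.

0.24 m of thermosteric rise

0–240 m: 240 × 3.2×10⁻⁴ × 1.9 = 0.14592 m
240–550 m: 2.1×10⁻⁴ × 0.31 × 310 = 0.020181 m
Layer 3: 0.62 × 730 × 1.7×10⁻⁴ = 0.076942 m
Δh = 0.14592 + 0.020181 + 0.076942 = 0.243043 m ≈ 0.24 m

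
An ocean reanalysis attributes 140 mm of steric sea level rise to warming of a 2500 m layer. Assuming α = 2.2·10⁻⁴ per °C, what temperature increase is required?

ΔT = Δh/(αH) = 0.14 / (2.2×10⁻⁴ × 2500) ≈ 0.2545 °C

ΔT ≈ 0.255 °C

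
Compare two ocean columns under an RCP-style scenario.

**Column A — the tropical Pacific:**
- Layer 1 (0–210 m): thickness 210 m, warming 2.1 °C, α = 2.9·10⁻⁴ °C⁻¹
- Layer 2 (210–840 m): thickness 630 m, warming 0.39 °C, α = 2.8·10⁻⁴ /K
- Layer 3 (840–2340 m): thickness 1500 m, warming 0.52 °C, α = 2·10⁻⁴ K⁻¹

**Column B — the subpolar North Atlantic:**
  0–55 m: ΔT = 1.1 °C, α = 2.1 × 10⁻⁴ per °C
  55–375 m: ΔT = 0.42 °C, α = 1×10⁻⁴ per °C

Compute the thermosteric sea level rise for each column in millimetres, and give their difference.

Δh_A ≈ 350 mm, Δh_B ≈ 26 mm; difference ≈ 330 mm

A 0–210 m: 210 × 2.9×10⁻⁴ × 2.1 = 0.12789 m
A 210–840 m: 2.8×10⁻⁴ × 630 × 0.39 = 0.068796 m
A Layer 3: 2×10⁻⁴ × 0.52 × 1500 = 0.15600 m
A total: 0.352686 m
B Layer 1: 2.1×10⁻⁴ × 55 × 1.1 = 0.012705 m
B 320 × 1×10⁻⁴ × 0.42 = 0.01344 m
B total: 0.026145 m
Difference: 0.352686 − 0.026145 = 0.326541 m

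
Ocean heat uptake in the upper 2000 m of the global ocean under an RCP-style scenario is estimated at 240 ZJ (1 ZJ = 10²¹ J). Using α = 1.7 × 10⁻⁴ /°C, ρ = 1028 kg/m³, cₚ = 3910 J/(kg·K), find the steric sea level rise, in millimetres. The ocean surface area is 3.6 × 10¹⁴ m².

Per unit area: Q = 240×10²¹ / (3.6×10¹⁴) ≈ 6.667×10⁸ J/m²
Δh = αQ/(ρcₚ) = 1.7×10⁻⁴ × 6.667×10⁸ / (1028 × 3910) ≈ 0.028197 m

28.2 mm of thermosteric rise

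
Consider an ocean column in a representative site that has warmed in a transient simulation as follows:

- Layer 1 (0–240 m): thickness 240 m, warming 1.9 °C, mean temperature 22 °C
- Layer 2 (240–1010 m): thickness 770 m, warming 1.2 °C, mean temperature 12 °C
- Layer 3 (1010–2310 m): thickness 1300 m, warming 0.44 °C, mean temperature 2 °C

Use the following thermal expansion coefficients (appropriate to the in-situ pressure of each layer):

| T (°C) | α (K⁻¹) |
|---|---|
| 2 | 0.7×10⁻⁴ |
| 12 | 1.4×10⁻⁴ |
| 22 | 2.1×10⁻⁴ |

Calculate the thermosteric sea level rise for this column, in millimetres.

Layer 1 at 22 °C → α = 2.1×10⁻⁴ K⁻¹
Layer 2 at 12 °C → α = 1.4×10⁻⁴ K⁻¹
Layer 3 at 2 °C → α = 0.7×10⁻⁴ K⁻¹
0–240 m: 240 × 1.9 × 2.1×10⁻⁴ = 0.09576 m
1.2 × 770 × 1.4×10⁻⁴ = 0.12936 m
0.7×10⁻⁴ × 1300 × 0.44 = 0.04004 m
Δh = 0.09576 + 0.12936 + 0.04004 = 0.26516 m ≈ 265 mm

265 mm of thermosteric rise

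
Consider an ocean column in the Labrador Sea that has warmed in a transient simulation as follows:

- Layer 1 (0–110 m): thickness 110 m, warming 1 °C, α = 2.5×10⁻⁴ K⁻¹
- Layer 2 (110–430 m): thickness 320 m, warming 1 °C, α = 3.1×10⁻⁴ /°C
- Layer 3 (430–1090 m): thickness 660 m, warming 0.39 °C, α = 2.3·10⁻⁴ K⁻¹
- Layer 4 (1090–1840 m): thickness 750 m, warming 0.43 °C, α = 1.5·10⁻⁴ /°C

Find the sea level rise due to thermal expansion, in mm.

Layer 1: 1 × 110 × 2.5×10⁻⁴ = 0.02750 m
110–430 m: 1 × 3.1×10⁻⁴ × 320 = 0.09920 m
0.39 × 660 × 2.3×10⁻⁴ = 0.059202 m
1.5×10⁻⁴ × 750 × 0.43 = 0.048375 m
Δh = 0.02750 + 0.09920 + 0.059202 + 0.048375 = 0.234277 m ≈ 230 mm

230 mm of thermosteric rise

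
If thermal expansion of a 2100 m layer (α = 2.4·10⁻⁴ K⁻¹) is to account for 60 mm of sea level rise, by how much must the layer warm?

0.12 °C

ΔT = Δh/(αH) = 0.06 / (2.4×10⁻⁴ × 2100) ≈ 0.1190 °C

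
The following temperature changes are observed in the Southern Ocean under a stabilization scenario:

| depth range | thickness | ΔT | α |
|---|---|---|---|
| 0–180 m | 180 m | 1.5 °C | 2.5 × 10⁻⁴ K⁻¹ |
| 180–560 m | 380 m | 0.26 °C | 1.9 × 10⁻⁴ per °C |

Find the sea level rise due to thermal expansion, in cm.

Layer 1: 1.5 × 180 × 2.5×10⁻⁴ = 0.06750 m
180–560 m: 380 × 0.26 × 1.9×10⁻⁴ = 0.018772 m
Δh = 0.06750 + 0.018772 = 0.086272 m ≈ 8.6 cm

8.6 cm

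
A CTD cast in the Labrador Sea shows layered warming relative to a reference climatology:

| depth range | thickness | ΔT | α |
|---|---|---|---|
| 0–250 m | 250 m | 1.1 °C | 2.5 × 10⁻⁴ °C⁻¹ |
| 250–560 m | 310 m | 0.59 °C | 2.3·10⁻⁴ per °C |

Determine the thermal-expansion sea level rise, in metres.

0.111 m of thermosteric rise

0–250 m: 250 × 1.1 × 2.5×10⁻⁴ = 0.06875 m
2.3×10⁻⁴ × 0.59 × 310 = 0.042067 m
Δh = 0.06875 + 0.042067 = 0.110817 m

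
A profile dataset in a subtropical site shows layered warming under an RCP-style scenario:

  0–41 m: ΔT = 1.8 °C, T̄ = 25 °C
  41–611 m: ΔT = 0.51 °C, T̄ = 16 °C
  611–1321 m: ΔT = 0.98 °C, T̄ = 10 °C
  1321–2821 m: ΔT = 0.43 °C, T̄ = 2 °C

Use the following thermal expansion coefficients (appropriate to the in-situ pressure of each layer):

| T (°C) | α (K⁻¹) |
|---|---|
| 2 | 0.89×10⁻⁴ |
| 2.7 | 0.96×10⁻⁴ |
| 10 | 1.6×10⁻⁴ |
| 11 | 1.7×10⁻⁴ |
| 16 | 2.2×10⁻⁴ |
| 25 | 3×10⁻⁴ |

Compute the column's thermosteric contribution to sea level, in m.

Δh = 0.25 m

Layer 1 at 25 °C → α = 3×10⁻⁴ K⁻¹
Layer 2 at 16 °C → α = 2.2×10⁻⁴ K⁻¹
Layer 3 at 10 °C → α = 1.6×10⁻⁴ K⁻¹
Layer 4 at 2 °C → α = 0.89×10⁻⁴ K⁻¹
Layer 1: 3×10⁻⁴ × 41 × 1.8 = 0.02214 m
Layer 2: 0.51 × 570 × 2.2×10⁻⁴ = 0.063954 m
611–1321 m: 0.98 × 710 × 1.6×10⁻⁴ = 0.111328 m
Layer 4: 0.89×10⁻⁴ × 1500 × 0.43 = 0.057405 m
Δh = 0.02214 + 0.063954 + 0.111328 + 0.057405 = 0.254827 m ≈ 0.25 m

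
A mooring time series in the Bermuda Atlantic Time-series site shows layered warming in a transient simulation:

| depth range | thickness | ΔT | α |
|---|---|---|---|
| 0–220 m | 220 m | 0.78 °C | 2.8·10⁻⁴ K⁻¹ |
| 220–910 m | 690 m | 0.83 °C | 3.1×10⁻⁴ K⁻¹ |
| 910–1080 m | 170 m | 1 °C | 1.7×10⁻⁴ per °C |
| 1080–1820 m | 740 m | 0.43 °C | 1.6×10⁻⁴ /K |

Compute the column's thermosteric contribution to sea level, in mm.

0–220 m: 0.78 × 220 × 2.8×10⁻⁴ = 0.048048 m
Layer 2: 3.1×10⁻⁴ × 690 × 0.83 = 0.177537 m
Layer 3: 1.7×10⁻⁴ × 1 × 170 = 0.02890 m
0.43 × 1.6×10⁻⁴ × 740 = 0.050912 m
Δh = 0.048048 + 0.177537 + 0.02890 + 0.050912 = 0.305397 m ≈ 305 mm

about 305 mm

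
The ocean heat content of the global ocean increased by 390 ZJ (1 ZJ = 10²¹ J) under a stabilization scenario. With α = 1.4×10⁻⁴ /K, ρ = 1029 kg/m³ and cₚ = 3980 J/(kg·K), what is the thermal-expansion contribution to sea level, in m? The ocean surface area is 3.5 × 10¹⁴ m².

Per unit area: Q = 390×10²¹ / (3.5×10¹⁴) ≈ 1.114×10⁹ J/m²
Δh = αQ/(ρcₚ) = 1.4×10⁻⁴ × 1.114×10⁹ / (1029 × 3980) ≈ 0.038082 m

Δh = 0.0381 m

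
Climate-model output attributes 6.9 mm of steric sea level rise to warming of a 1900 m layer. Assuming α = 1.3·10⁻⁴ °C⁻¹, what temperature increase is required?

ΔT = Δh/(αH) = 0.0069 / (1.3×10⁻⁴ × 1900) ≈ 0.02794 K

0.028 K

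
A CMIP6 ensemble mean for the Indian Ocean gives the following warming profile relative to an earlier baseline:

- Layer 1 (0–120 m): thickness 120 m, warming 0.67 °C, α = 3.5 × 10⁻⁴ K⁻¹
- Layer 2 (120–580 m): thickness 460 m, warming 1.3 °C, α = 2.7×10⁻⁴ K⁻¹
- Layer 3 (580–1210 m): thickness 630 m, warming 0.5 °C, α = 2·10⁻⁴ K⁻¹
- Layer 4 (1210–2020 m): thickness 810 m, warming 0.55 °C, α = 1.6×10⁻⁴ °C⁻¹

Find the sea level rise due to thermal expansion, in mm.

324 mm

0–120 m: 3.5×10⁻⁴ × 120 × 0.67 = 0.02814 m
Layer 2: 460 × 2.7×10⁻⁴ × 1.3 = 0.16146 m
0.5 × 630 × 2×10⁻⁴ = 0.06300 m
810 × 0.55 × 1.6×10⁻⁴ = 0.07128 m
Δh = 0.02814 + 0.16146 + 0.06300 + 0.07128 = 0.32388 m ≈ 324 mm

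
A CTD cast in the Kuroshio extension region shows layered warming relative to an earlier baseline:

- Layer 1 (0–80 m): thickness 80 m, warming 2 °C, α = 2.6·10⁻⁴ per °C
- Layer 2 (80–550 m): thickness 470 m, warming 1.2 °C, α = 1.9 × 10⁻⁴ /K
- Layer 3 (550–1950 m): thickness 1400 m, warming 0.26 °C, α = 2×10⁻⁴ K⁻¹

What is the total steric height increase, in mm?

80 × 2.6×10⁻⁴ × 2 = 0.04160 m
80–550 m: 1.9×10⁻⁴ × 1.2 × 470 = 0.10716 m
Layer 3: 0.26 × 2×10⁻⁴ × 1400 = 0.07280 m
Δh = 0.04160 + 0.10716 + 0.07280 = 0.22156 m

about 222 mm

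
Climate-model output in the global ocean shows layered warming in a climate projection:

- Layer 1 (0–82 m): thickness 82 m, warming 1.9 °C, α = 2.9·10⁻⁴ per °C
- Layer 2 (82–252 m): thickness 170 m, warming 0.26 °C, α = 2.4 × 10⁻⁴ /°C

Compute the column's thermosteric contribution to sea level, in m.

1.9 × 82 × 2.9×10⁻⁴ = 0.045182 m
82–252 m: 0.26 × 2.4×10⁻⁴ × 170 = 0.010608 m
Δh = 0.045182 + 0.010608 = 0.05579 m

0.056 m of thermosteric rise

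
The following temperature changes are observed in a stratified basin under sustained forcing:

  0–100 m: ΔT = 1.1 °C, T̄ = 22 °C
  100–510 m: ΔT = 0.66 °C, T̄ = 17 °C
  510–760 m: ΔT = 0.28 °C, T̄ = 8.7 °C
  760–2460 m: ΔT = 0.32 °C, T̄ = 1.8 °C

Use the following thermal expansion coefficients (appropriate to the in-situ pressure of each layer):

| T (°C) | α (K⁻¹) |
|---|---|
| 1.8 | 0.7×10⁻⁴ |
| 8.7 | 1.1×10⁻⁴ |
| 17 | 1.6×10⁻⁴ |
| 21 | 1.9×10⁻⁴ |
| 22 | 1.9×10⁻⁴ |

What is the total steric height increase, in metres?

Layer 1 at 22 °C → α = 1.9×10⁻⁴ K⁻¹
Layer 2 at 17 °C → α = 1.6×10⁻⁴ K⁻¹
Layer 3 at 8.7 °C → α = 1.1×10⁻⁴ K⁻¹
Layer 4 at 1.8 °C → α = 0.7×10⁻⁴ K⁻¹
Layer 1: 1.1 × 1.9×10⁻⁴ × 100 = 0.02090 m
Layer 2: 0.66 × 410 × 1.6×10⁻⁴ = 0.043296 m
1.1×10⁻⁴ × 250 × 0.28 = 0.00770 m
760–2460 m: 1700 × 0.7×10⁻⁴ × 0.32 = 0.03808 m
Δh = 0.02090 + 0.043296 + 0.00770 + 0.03808 = 0.109976 m

Δh ≈ 0.110 m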